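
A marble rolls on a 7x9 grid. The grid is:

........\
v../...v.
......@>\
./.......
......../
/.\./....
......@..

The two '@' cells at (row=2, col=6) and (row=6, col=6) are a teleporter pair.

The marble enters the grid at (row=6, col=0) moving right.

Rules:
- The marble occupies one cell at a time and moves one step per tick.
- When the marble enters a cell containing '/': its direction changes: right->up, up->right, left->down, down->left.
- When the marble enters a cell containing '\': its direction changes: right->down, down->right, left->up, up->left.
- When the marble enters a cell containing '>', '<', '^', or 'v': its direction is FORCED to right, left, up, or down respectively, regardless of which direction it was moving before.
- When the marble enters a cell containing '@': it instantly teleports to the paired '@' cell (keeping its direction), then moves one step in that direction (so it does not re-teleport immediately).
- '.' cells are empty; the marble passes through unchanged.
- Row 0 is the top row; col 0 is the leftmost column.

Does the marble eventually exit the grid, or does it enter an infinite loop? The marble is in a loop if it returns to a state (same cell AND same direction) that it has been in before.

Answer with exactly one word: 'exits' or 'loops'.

Step 1: enter (6,0), '.' pass, move right to (6,1)
Step 2: enter (6,1), '.' pass, move right to (6,2)
Step 3: enter (6,2), '.' pass, move right to (6,3)
Step 4: enter (6,3), '.' pass, move right to (6,4)
Step 5: enter (6,4), '.' pass, move right to (6,5)
Step 6: enter (6,5), '.' pass, move right to (6,6)
Step 7: enter (6,6), '@' teleport (6,6)->(2,6), also enter (2,6), move right to (2,7)
Step 8: enter (2,7), '>' forces right->right, move right to (2,8)
Step 9: enter (2,8), '\' deflects right->down, move down to (3,8)
Step 10: enter (3,8), '.' pass, move down to (4,8)
Step 11: enter (4,8), '/' deflects down->left, move left to (4,7)
Step 12: enter (4,7), '.' pass, move left to (4,6)
Step 13: enter (4,6), '.' pass, move left to (4,5)
Step 14: enter (4,5), '.' pass, move left to (4,4)
Step 15: enter (4,4), '.' pass, move left to (4,3)
Step 16: enter (4,3), '.' pass, move left to (4,2)
Step 17: enter (4,2), '.' pass, move left to (4,1)
Step 18: enter (4,1), '.' pass, move left to (4,0)
Step 19: enter (4,0), '.' pass, move left to (4,-1)
Step 20: at (4,-1) — EXIT via left edge, pos 4

Answer: exits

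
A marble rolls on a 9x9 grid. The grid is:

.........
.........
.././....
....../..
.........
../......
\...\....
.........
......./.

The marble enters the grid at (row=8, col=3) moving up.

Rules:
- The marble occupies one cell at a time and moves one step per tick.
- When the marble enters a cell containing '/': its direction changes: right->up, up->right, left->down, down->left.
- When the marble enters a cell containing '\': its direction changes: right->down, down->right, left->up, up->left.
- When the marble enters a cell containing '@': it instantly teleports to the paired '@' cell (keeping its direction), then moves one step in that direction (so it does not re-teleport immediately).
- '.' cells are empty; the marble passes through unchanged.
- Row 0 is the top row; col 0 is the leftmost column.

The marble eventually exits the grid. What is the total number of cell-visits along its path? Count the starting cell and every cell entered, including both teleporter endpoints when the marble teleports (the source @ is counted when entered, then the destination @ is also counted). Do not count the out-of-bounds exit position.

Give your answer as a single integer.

Answer: 9

Derivation:
Step 1: enter (8,3), '.' pass, move up to (7,3)
Step 2: enter (7,3), '.' pass, move up to (6,3)
Step 3: enter (6,3), '.' pass, move up to (5,3)
Step 4: enter (5,3), '.' pass, move up to (4,3)
Step 5: enter (4,3), '.' pass, move up to (3,3)
Step 6: enter (3,3), '.' pass, move up to (2,3)
Step 7: enter (2,3), '.' pass, move up to (1,3)
Step 8: enter (1,3), '.' pass, move up to (0,3)
Step 9: enter (0,3), '.' pass, move up to (-1,3)
Step 10: at (-1,3) — EXIT via top edge, pos 3
Path length (cell visits): 9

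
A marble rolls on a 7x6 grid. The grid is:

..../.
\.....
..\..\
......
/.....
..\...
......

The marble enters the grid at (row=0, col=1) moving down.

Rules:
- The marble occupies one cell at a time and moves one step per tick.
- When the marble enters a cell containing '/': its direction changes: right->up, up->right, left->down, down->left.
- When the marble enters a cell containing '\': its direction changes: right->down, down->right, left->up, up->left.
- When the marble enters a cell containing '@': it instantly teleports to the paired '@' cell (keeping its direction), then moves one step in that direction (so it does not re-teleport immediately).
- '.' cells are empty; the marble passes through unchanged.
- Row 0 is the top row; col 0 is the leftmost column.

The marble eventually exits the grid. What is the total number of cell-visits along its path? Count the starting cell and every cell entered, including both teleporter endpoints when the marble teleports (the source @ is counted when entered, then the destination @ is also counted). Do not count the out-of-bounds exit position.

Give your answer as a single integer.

Step 1: enter (0,1), '.' pass, move down to (1,1)
Step 2: enter (1,1), '.' pass, move down to (2,1)
Step 3: enter (2,1), '.' pass, move down to (3,1)
Step 4: enter (3,1), '.' pass, move down to (4,1)
Step 5: enter (4,1), '.' pass, move down to (5,1)
Step 6: enter (5,1), '.' pass, move down to (6,1)
Step 7: enter (6,1), '.' pass, move down to (7,1)
Step 8: at (7,1) — EXIT via bottom edge, pos 1
Path length (cell visits): 7

Answer: 7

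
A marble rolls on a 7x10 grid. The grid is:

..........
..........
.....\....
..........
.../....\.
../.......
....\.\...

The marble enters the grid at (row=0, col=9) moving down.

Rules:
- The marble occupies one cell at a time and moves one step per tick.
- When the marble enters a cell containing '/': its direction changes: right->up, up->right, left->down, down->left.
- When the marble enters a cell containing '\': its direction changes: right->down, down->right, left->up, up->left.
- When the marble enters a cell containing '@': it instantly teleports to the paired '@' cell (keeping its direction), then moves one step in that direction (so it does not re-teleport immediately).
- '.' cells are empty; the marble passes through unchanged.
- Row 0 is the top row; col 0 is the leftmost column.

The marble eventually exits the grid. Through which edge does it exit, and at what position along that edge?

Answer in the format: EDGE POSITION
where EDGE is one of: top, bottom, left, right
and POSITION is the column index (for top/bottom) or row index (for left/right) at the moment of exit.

Step 1: enter (0,9), '.' pass, move down to (1,9)
Step 2: enter (1,9), '.' pass, move down to (2,9)
Step 3: enter (2,9), '.' pass, move down to (3,9)
Step 4: enter (3,9), '.' pass, move down to (4,9)
Step 5: enter (4,9), '.' pass, move down to (5,9)
Step 6: enter (5,9), '.' pass, move down to (6,9)
Step 7: enter (6,9), '.' pass, move down to (7,9)
Step 8: at (7,9) — EXIT via bottom edge, pos 9

Answer: bottom 9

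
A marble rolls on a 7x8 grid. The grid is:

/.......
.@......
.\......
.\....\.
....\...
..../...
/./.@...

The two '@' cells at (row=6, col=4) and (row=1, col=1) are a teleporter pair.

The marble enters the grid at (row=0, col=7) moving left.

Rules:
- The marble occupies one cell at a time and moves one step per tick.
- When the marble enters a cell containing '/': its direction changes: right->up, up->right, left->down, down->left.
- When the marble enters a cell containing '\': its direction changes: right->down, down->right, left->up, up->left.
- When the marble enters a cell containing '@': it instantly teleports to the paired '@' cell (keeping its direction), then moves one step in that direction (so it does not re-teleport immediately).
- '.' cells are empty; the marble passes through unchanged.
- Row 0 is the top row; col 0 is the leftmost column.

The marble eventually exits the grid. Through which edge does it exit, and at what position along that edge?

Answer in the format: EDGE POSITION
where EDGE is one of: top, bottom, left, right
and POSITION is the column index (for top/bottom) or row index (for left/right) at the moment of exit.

Answer: left 6

Derivation:
Step 1: enter (0,7), '.' pass, move left to (0,6)
Step 2: enter (0,6), '.' pass, move left to (0,5)
Step 3: enter (0,5), '.' pass, move left to (0,4)
Step 4: enter (0,4), '.' pass, move left to (0,3)
Step 5: enter (0,3), '.' pass, move left to (0,2)
Step 6: enter (0,2), '.' pass, move left to (0,1)
Step 7: enter (0,1), '.' pass, move left to (0,0)
Step 8: enter (0,0), '/' deflects left->down, move down to (1,0)
Step 9: enter (1,0), '.' pass, move down to (2,0)
Step 10: enter (2,0), '.' pass, move down to (3,0)
Step 11: enter (3,0), '.' pass, move down to (4,0)
Step 12: enter (4,0), '.' pass, move down to (5,0)
Step 13: enter (5,0), '.' pass, move down to (6,0)
Step 14: enter (6,0), '/' deflects down->left, move left to (6,-1)
Step 15: at (6,-1) — EXIT via left edge, pos 6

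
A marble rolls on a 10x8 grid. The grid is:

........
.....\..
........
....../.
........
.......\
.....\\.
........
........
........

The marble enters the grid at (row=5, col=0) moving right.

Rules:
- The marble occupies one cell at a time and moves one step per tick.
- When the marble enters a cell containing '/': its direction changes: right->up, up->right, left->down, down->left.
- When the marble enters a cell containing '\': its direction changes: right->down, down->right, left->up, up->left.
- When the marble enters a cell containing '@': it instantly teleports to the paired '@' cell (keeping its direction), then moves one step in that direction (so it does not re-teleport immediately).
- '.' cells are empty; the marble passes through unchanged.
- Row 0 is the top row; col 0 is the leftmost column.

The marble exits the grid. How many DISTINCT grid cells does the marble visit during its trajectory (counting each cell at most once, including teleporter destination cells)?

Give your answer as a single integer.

Step 1: enter (5,0), '.' pass, move right to (5,1)
Step 2: enter (5,1), '.' pass, move right to (5,2)
Step 3: enter (5,2), '.' pass, move right to (5,3)
Step 4: enter (5,3), '.' pass, move right to (5,4)
Step 5: enter (5,4), '.' pass, move right to (5,5)
Step 6: enter (5,5), '.' pass, move right to (5,6)
Step 7: enter (5,6), '.' pass, move right to (5,7)
Step 8: enter (5,7), '\' deflects right->down, move down to (6,7)
Step 9: enter (6,7), '.' pass, move down to (7,7)
Step 10: enter (7,7), '.' pass, move down to (8,7)
Step 11: enter (8,7), '.' pass, move down to (9,7)
Step 12: enter (9,7), '.' pass, move down to (10,7)
Step 13: at (10,7) — EXIT via bottom edge, pos 7
Distinct cells visited: 12 (path length 12)

Answer: 12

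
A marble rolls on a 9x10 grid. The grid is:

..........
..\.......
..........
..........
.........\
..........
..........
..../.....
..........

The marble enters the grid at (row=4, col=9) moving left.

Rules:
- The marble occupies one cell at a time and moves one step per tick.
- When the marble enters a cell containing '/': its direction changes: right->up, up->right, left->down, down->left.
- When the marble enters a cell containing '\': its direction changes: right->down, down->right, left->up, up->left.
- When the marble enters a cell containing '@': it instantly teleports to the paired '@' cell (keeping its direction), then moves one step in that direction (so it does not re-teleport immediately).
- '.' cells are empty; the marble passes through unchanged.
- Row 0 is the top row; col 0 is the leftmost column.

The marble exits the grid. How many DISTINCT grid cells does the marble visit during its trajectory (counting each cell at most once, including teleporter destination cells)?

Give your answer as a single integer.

Step 1: enter (4,9), '\' deflects left->up, move up to (3,9)
Step 2: enter (3,9), '.' pass, move up to (2,9)
Step 3: enter (2,9), '.' pass, move up to (1,9)
Step 4: enter (1,9), '.' pass, move up to (0,9)
Step 5: enter (0,9), '.' pass, move up to (-1,9)
Step 6: at (-1,9) — EXIT via top edge, pos 9
Distinct cells visited: 5 (path length 5)

Answer: 5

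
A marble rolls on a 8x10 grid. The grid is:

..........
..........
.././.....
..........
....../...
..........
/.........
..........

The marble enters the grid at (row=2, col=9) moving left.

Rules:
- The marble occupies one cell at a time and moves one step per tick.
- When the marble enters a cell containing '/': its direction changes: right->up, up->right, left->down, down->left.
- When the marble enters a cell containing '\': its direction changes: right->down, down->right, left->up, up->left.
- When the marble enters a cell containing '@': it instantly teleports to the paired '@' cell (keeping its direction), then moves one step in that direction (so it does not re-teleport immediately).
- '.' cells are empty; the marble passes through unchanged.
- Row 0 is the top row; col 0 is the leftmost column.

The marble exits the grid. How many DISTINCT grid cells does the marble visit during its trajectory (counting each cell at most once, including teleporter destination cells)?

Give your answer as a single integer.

Answer: 11

Derivation:
Step 1: enter (2,9), '.' pass, move left to (2,8)
Step 2: enter (2,8), '.' pass, move left to (2,7)
Step 3: enter (2,7), '.' pass, move left to (2,6)
Step 4: enter (2,6), '.' pass, move left to (2,5)
Step 5: enter (2,5), '.' pass, move left to (2,4)
Step 6: enter (2,4), '/' deflects left->down, move down to (3,4)
Step 7: enter (3,4), '.' pass, move down to (4,4)
Step 8: enter (4,4), '.' pass, move down to (5,4)
Step 9: enter (5,4), '.' pass, move down to (6,4)
Step 10: enter (6,4), '.' pass, move down to (7,4)
Step 11: enter (7,4), '.' pass, move down to (8,4)
Step 12: at (8,4) — EXIT via bottom edge, pos 4
Distinct cells visited: 11 (path length 11)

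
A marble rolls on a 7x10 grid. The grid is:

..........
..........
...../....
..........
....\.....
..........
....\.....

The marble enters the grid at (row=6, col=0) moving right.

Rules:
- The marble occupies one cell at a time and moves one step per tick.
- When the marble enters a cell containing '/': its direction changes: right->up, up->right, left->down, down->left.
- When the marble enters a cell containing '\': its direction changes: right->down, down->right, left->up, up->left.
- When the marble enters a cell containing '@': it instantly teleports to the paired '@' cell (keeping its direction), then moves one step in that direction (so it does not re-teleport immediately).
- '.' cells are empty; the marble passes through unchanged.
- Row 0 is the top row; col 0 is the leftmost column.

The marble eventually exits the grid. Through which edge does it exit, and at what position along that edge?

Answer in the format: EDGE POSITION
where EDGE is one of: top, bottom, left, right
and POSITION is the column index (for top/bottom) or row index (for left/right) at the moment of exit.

Step 1: enter (6,0), '.' pass, move right to (6,1)
Step 2: enter (6,1), '.' pass, move right to (6,2)
Step 3: enter (6,2), '.' pass, move right to (6,3)
Step 4: enter (6,3), '.' pass, move right to (6,4)
Step 5: enter (6,4), '\' deflects right->down, move down to (7,4)
Step 6: at (7,4) — EXIT via bottom edge, pos 4

Answer: bottom 4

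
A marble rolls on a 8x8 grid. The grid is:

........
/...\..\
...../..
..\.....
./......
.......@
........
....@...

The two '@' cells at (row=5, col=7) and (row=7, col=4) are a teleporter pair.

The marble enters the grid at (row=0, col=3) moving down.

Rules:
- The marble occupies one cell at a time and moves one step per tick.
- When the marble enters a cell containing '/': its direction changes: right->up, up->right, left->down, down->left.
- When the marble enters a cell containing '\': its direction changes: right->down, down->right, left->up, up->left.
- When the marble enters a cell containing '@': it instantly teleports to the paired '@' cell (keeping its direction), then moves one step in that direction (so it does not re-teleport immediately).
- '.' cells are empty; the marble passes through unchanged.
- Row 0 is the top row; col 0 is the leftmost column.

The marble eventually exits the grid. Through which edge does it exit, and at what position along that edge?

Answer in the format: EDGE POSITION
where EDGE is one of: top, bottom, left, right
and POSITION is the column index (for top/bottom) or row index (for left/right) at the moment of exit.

Answer: bottom 3

Derivation:
Step 1: enter (0,3), '.' pass, move down to (1,3)
Step 2: enter (1,3), '.' pass, move down to (2,3)
Step 3: enter (2,3), '.' pass, move down to (3,3)
Step 4: enter (3,3), '.' pass, move down to (4,3)
Step 5: enter (4,3), '.' pass, move down to (5,3)
Step 6: enter (5,3), '.' pass, move down to (6,3)
Step 7: enter (6,3), '.' pass, move down to (7,3)
Step 8: enter (7,3), '.' pass, move down to (8,3)
Step 9: at (8,3) — EXIT via bottom edge, pos 3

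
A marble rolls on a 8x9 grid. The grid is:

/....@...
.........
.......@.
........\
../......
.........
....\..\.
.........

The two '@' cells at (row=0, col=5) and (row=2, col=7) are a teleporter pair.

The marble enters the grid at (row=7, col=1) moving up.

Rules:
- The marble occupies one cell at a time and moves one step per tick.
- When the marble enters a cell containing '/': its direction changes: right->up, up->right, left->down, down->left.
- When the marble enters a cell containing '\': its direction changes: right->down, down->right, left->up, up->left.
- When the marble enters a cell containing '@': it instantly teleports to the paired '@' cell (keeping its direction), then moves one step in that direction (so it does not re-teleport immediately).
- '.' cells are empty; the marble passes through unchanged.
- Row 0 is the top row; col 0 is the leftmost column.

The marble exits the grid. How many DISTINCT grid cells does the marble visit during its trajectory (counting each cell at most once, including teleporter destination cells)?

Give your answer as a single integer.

Answer: 8

Derivation:
Step 1: enter (7,1), '.' pass, move up to (6,1)
Step 2: enter (6,1), '.' pass, move up to (5,1)
Step 3: enter (5,1), '.' pass, move up to (4,1)
Step 4: enter (4,1), '.' pass, move up to (3,1)
Step 5: enter (3,1), '.' pass, move up to (2,1)
Step 6: enter (2,1), '.' pass, move up to (1,1)
Step 7: enter (1,1), '.' pass, move up to (0,1)
Step 8: enter (0,1), '.' pass, move up to (-1,1)
Step 9: at (-1,1) — EXIT via top edge, pos 1
Distinct cells visited: 8 (path length 8)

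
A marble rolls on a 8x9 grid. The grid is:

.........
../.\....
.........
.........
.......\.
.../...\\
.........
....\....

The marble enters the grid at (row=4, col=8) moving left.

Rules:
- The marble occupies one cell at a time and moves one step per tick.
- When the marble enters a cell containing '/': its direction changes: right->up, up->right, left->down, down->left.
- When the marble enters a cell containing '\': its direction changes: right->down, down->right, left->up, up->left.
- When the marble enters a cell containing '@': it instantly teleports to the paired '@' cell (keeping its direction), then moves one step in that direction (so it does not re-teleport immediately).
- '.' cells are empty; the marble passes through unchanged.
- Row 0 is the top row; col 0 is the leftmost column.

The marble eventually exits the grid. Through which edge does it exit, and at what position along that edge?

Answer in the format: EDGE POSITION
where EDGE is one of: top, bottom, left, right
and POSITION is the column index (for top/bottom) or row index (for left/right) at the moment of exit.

Step 1: enter (4,8), '.' pass, move left to (4,7)
Step 2: enter (4,7), '\' deflects left->up, move up to (3,7)
Step 3: enter (3,7), '.' pass, move up to (2,7)
Step 4: enter (2,7), '.' pass, move up to (1,7)
Step 5: enter (1,7), '.' pass, move up to (0,7)
Step 6: enter (0,7), '.' pass, move up to (-1,7)
Step 7: at (-1,7) — EXIT via top edge, pos 7

Answer: top 7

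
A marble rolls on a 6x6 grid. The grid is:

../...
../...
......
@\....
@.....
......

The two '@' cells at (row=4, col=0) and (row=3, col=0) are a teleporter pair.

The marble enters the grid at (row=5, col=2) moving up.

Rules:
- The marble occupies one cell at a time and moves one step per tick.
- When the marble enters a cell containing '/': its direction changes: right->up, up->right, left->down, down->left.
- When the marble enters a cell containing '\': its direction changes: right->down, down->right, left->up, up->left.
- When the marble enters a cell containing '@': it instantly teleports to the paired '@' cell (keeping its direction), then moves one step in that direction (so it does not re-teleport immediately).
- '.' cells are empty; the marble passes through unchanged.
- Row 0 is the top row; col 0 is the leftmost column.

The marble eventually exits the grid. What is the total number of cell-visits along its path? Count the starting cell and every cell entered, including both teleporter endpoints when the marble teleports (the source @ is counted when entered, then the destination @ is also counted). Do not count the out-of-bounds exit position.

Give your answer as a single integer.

Answer: 8

Derivation:
Step 1: enter (5,2), '.' pass, move up to (4,2)
Step 2: enter (4,2), '.' pass, move up to (3,2)
Step 3: enter (3,2), '.' pass, move up to (2,2)
Step 4: enter (2,2), '.' pass, move up to (1,2)
Step 5: enter (1,2), '/' deflects up->right, move right to (1,3)
Step 6: enter (1,3), '.' pass, move right to (1,4)
Step 7: enter (1,4), '.' pass, move right to (1,5)
Step 8: enter (1,5), '.' pass, move right to (1,6)
Step 9: at (1,6) — EXIT via right edge, pos 1
Path length (cell visits): 8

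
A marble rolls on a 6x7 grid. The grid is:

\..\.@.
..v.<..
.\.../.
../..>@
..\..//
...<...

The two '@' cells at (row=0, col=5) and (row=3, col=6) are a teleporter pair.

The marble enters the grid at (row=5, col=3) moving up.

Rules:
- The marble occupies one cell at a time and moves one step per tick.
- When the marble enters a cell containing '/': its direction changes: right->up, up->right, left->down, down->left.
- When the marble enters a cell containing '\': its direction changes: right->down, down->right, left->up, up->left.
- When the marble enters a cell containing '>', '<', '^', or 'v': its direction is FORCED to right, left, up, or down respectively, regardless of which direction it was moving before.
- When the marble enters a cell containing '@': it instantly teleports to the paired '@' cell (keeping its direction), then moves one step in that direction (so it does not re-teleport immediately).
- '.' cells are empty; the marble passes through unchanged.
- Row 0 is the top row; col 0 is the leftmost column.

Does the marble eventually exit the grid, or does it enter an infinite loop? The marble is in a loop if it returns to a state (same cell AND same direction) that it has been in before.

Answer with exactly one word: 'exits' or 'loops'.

Answer: exits

Derivation:
Step 1: enter (5,3), '<' forces up->left, move left to (5,2)
Step 2: enter (5,2), '.' pass, move left to (5,1)
Step 3: enter (5,1), '.' pass, move left to (5,0)
Step 4: enter (5,0), '.' pass, move left to (5,-1)
Step 5: at (5,-1) — EXIT via left edge, pos 5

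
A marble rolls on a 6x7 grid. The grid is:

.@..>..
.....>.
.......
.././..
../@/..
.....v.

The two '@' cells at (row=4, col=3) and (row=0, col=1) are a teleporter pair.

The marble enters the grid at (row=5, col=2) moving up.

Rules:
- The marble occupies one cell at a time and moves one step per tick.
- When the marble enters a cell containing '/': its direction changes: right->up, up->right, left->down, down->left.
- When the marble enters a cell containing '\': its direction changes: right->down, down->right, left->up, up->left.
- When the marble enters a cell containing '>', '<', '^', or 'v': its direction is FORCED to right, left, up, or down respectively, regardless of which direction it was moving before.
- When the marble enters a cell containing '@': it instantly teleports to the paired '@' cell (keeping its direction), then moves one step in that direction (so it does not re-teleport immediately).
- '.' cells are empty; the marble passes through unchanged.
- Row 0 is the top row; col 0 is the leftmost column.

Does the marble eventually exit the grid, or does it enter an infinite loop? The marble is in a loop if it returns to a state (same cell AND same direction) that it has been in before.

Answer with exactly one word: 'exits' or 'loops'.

Step 1: enter (5,2), '.' pass, move up to (4,2)
Step 2: enter (4,2), '/' deflects up->right, move right to (4,3)
Step 3: enter (4,3), '@' teleport (4,3)->(0,1), also enter (0,1), move right to (0,2)
Step 4: enter (0,2), '.' pass, move right to (0,3)
Step 5: enter (0,3), '.' pass, move right to (0,4)
Step 6: enter (0,4), '>' forces right->right, move right to (0,5)
Step 7: enter (0,5), '.' pass, move right to (0,6)
Step 8: enter (0,6), '.' pass, move right to (0,7)
Step 9: at (0,7) — EXIT via right edge, pos 0

Answer: exits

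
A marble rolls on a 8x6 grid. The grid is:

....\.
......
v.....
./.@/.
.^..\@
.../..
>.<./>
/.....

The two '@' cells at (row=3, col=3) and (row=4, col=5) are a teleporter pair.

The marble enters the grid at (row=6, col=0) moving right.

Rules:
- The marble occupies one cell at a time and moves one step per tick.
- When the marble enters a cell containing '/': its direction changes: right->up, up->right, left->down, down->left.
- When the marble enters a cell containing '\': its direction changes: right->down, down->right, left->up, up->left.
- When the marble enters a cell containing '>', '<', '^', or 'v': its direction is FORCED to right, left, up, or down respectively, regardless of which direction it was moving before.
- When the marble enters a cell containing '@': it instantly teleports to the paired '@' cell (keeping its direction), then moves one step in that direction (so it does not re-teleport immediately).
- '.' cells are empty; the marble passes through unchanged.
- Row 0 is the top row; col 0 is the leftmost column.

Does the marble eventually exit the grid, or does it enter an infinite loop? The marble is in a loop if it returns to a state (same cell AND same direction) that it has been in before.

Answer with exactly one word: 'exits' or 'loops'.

Answer: loops

Derivation:
Step 1: enter (6,0), '>' forces right->right, move right to (6,1)
Step 2: enter (6,1), '.' pass, move right to (6,2)
Step 3: enter (6,2), '<' forces right->left, move left to (6,1)
Step 4: enter (6,1), '.' pass, move left to (6,0)
Step 5: enter (6,0), '>' forces left->right, move right to (6,1)
Step 6: at (6,1) dir=right — LOOP DETECTED (seen before)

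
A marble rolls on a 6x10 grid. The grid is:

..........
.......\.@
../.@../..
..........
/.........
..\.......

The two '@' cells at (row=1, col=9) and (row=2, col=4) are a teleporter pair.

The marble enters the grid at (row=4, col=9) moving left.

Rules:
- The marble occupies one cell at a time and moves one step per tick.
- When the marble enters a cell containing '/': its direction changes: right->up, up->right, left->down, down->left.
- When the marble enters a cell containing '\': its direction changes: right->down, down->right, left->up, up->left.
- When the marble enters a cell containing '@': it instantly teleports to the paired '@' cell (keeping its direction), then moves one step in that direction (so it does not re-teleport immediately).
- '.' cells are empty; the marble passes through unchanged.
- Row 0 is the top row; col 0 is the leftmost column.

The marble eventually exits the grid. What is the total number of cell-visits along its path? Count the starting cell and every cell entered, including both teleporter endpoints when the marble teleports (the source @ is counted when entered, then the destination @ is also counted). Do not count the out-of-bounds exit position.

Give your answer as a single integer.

Step 1: enter (4,9), '.' pass, move left to (4,8)
Step 2: enter (4,8), '.' pass, move left to (4,7)
Step 3: enter (4,7), '.' pass, move left to (4,6)
Step 4: enter (4,6), '.' pass, move left to (4,5)
Step 5: enter (4,5), '.' pass, move left to (4,4)
Step 6: enter (4,4), '.' pass, move left to (4,3)
Step 7: enter (4,3), '.' pass, move left to (4,2)
Step 8: enter (4,2), '.' pass, move left to (4,1)
Step 9: enter (4,1), '.' pass, move left to (4,0)
Step 10: enter (4,0), '/' deflects left->down, move down to (5,0)
Step 11: enter (5,0), '.' pass, move down to (6,0)
Step 12: at (6,0) — EXIT via bottom edge, pos 0
Path length (cell visits): 11

Answer: 11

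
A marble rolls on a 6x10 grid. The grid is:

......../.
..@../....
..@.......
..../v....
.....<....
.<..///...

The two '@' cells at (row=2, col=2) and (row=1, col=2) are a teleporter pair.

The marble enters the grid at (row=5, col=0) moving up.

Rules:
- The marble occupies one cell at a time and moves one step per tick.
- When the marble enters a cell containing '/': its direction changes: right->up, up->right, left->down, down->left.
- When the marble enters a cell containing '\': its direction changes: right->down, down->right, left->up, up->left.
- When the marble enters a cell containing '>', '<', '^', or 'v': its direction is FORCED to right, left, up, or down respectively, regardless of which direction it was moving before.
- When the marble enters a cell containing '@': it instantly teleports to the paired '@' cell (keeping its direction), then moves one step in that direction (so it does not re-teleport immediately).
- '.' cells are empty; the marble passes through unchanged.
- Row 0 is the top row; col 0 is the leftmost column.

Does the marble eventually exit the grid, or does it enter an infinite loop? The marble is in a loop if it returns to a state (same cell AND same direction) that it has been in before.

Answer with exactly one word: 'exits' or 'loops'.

Answer: exits

Derivation:
Step 1: enter (5,0), '.' pass, move up to (4,0)
Step 2: enter (4,0), '.' pass, move up to (3,0)
Step 3: enter (3,0), '.' pass, move up to (2,0)
Step 4: enter (2,0), '.' pass, move up to (1,0)
Step 5: enter (1,0), '.' pass, move up to (0,0)
Step 6: enter (0,0), '.' pass, move up to (-1,0)
Step 7: at (-1,0) — EXIT via top edge, pos 0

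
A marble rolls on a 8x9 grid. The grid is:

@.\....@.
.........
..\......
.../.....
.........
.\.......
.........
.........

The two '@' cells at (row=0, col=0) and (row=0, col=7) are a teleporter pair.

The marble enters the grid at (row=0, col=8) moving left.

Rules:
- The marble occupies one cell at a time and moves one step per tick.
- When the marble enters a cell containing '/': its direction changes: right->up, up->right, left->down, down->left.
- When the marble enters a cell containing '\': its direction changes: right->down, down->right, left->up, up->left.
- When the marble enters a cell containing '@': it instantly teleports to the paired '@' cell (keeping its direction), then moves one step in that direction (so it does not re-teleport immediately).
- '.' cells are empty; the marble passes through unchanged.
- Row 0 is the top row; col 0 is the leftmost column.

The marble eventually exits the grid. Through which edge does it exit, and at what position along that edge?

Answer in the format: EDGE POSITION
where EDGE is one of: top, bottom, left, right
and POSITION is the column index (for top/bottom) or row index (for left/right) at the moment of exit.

Step 1: enter (0,8), '.' pass, move left to (0,7)
Step 2: enter (0,7), '@' teleport (0,7)->(0,0), also enter (0,0), move left to (0,-1)
Step 3: at (0,-1) — EXIT via left edge, pos 0

Answer: left 0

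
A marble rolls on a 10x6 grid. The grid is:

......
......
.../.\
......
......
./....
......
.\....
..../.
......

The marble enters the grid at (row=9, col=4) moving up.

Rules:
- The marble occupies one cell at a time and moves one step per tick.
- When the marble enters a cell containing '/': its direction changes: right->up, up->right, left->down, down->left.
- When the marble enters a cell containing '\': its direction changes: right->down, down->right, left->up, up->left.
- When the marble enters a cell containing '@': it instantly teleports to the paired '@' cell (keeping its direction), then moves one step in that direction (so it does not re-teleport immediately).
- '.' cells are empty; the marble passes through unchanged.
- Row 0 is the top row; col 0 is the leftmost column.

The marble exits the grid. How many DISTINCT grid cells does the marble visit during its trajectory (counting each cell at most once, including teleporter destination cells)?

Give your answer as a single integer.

Answer: 3

Derivation:
Step 1: enter (9,4), '.' pass, move up to (8,4)
Step 2: enter (8,4), '/' deflects up->right, move right to (8,5)
Step 3: enter (8,5), '.' pass, move right to (8,6)
Step 4: at (8,6) — EXIT via right edge, pos 8
Distinct cells visited: 3 (path length 3)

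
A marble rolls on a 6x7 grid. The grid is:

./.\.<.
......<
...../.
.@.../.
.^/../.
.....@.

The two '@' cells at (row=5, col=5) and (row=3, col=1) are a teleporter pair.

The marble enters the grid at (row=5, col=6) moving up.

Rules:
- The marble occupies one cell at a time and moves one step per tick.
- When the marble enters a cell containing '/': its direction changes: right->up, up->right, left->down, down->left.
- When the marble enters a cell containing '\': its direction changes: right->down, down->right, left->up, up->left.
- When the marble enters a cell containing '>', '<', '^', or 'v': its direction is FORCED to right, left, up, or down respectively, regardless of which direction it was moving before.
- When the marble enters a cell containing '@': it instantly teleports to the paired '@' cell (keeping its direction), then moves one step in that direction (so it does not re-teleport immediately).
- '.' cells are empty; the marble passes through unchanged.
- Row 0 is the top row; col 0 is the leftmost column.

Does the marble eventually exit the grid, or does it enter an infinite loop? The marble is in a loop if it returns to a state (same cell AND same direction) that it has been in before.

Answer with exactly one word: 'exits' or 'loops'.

Step 1: enter (5,6), '.' pass, move up to (4,6)
Step 2: enter (4,6), '.' pass, move up to (3,6)
Step 3: enter (3,6), '.' pass, move up to (2,6)
Step 4: enter (2,6), '.' pass, move up to (1,6)
Step 5: enter (1,6), '<' forces up->left, move left to (1,5)
Step 6: enter (1,5), '.' pass, move left to (1,4)
Step 7: enter (1,4), '.' pass, move left to (1,3)
Step 8: enter (1,3), '.' pass, move left to (1,2)
Step 9: enter (1,2), '.' pass, move left to (1,1)
Step 10: enter (1,1), '.' pass, move left to (1,0)
Step 11: enter (1,0), '.' pass, move left to (1,-1)
Step 12: at (1,-1) — EXIT via left edge, pos 1

Answer: exits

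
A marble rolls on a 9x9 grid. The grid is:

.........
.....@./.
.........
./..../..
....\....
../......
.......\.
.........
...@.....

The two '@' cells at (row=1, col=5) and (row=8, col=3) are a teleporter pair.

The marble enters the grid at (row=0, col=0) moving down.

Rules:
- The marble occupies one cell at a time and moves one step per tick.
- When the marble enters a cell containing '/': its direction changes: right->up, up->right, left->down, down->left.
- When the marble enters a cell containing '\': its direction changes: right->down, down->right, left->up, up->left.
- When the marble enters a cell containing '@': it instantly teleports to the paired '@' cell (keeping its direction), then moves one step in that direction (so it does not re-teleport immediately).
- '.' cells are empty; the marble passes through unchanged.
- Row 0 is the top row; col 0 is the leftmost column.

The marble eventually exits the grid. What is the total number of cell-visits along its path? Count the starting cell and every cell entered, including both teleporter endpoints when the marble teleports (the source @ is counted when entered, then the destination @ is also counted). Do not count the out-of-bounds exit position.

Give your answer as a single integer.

Step 1: enter (0,0), '.' pass, move down to (1,0)
Step 2: enter (1,0), '.' pass, move down to (2,0)
Step 3: enter (2,0), '.' pass, move down to (3,0)
Step 4: enter (3,0), '.' pass, move down to (4,0)
Step 5: enter (4,0), '.' pass, move down to (5,0)
Step 6: enter (5,0), '.' pass, move down to (6,0)
Step 7: enter (6,0), '.' pass, move down to (7,0)
Step 8: enter (7,0), '.' pass, move down to (8,0)
Step 9: enter (8,0), '.' pass, move down to (9,0)
Step 10: at (9,0) — EXIT via bottom edge, pos 0
Path length (cell visits): 9

Answer: 9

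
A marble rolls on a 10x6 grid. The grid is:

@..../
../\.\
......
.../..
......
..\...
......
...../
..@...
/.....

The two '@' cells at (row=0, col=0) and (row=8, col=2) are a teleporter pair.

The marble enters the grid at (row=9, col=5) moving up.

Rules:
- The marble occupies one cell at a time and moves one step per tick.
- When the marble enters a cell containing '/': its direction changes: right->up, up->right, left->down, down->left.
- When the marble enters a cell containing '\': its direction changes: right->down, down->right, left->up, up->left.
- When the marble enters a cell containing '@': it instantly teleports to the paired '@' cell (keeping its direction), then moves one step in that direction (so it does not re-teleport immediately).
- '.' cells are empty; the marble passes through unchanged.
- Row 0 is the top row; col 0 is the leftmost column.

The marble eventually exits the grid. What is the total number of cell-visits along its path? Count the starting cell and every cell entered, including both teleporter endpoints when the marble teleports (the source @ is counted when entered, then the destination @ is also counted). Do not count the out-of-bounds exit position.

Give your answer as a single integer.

Step 1: enter (9,5), '.' pass, move up to (8,5)
Step 2: enter (8,5), '.' pass, move up to (7,5)
Step 3: enter (7,5), '/' deflects up->right, move right to (7,6)
Step 4: at (7,6) — EXIT via right edge, pos 7
Path length (cell visits): 3

Answer: 3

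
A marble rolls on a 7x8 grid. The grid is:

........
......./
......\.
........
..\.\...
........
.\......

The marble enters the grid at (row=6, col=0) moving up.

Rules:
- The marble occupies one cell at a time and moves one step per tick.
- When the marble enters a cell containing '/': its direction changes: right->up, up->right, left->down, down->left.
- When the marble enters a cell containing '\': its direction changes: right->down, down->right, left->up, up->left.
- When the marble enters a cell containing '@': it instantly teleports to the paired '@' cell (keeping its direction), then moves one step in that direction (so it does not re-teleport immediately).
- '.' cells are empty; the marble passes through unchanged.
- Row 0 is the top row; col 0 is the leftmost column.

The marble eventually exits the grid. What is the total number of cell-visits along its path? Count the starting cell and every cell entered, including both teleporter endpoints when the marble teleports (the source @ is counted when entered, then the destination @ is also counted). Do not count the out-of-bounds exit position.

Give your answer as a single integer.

Answer: 7

Derivation:
Step 1: enter (6,0), '.' pass, move up to (5,0)
Step 2: enter (5,0), '.' pass, move up to (4,0)
Step 3: enter (4,0), '.' pass, move up to (3,0)
Step 4: enter (3,0), '.' pass, move up to (2,0)
Step 5: enter (2,0), '.' pass, move up to (1,0)
Step 6: enter (1,0), '.' pass, move up to (0,0)
Step 7: enter (0,0), '.' pass, move up to (-1,0)
Step 8: at (-1,0) — EXIT via top edge, pos 0
Path length (cell visits): 7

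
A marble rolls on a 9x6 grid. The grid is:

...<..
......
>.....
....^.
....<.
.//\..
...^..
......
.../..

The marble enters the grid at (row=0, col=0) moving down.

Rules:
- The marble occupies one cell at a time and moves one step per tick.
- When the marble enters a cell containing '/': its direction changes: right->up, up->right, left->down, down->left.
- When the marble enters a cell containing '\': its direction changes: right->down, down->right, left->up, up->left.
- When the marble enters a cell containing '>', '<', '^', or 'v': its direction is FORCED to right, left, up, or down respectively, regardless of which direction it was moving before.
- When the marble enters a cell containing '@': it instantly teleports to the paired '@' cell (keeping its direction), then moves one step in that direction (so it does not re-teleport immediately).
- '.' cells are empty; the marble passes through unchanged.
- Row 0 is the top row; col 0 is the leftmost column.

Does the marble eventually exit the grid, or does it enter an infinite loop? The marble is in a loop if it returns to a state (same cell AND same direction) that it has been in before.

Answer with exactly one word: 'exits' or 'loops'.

Step 1: enter (0,0), '.' pass, move down to (1,0)
Step 2: enter (1,0), '.' pass, move down to (2,0)
Step 3: enter (2,0), '>' forces down->right, move right to (2,1)
Step 4: enter (2,1), '.' pass, move right to (2,2)
Step 5: enter (2,2), '.' pass, move right to (2,3)
Step 6: enter (2,3), '.' pass, move right to (2,4)
Step 7: enter (2,4), '.' pass, move right to (2,5)
Step 8: enter (2,5), '.' pass, move right to (2,6)
Step 9: at (2,6) — EXIT via right edge, pos 2

Answer: exits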